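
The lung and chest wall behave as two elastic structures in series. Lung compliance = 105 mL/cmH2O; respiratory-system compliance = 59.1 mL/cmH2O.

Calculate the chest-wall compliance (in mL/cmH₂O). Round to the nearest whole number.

1/Ccw = 1/Crs − 1/CL.
1/Ccw = 1/59.1 − 1/105 = 0.007397.
Ccw = 135.19 mL/cmH2O.

135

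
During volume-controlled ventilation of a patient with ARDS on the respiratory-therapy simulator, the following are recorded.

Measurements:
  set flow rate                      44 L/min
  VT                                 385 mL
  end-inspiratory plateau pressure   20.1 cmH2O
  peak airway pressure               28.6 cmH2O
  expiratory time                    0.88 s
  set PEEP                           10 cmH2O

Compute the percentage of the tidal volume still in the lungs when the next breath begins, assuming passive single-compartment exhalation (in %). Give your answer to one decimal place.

13.6

Flow: 44 L/min ÷ 60 = 0.7333 L/s.
R = (PIP − Pplat)/V̇ = (28.6 − 20.1) / 0.7333 = 8.5/0.7333 = 11.591 cmH2O·s/L.
C = Vt/(Pplat − PEEP) = 385.0 / (20.1 − 10) = 385.0/10.1 = 38.119 mL/cmH2O.
τ = R × C = 11.591 × 0.03812 L/cmH2O = 0.4418 s.
Fraction remaining at end-expiration = e^(−Te/τ) = e^(−0.88/0.4418) = 0.1364 → 13.64%.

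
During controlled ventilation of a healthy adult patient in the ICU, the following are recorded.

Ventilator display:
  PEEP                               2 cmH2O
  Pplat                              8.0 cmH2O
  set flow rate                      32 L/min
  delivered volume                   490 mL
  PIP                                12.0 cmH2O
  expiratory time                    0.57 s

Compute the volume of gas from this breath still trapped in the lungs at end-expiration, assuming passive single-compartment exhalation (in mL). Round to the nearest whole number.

193

Flow: 32 L/min ÷ 60 = 0.5333 L/s.
R = (PIP − Pplat)/V̇ = (12.0 − 8.0) / 0.5333 = 4.0/0.5333 = 7.5 cmH2O·s/L.
C = Vt/(Pplat − PEEP) = 490.0 / (8.0 − 2) = 490.0/6.0 = 81.667 mL/cmH2O.
τ = R × C = 7.5 × 0.08167 L/cmH2O = 0.6125 s.
Fraction remaining = e^(−Te/τ) = e^(−0.57/0.6125) = 0.3943.
Trapped volume = 490.0 × 0.3943 = 193.21 mL.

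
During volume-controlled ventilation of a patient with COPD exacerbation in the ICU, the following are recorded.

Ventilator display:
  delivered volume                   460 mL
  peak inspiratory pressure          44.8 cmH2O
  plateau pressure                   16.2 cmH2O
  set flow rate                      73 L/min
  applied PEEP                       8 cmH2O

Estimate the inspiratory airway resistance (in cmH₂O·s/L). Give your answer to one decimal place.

Flow: 73 L/min ÷ 60 = 1.2167 L/s.
Raw = (PIP − Pplat) / flow = (44.8 − 16.2) / 1.2167 = 28.6 / 1.2167 = 23.506 cmH2O·s/L.

23.5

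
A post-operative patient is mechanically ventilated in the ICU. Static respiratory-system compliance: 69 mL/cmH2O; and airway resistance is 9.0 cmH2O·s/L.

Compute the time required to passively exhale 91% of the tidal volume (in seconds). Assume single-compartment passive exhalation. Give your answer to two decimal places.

τ = R × C = 9.0 × 69 mL/cmH2O = 9.0 × 0.069 L/cmH2O = 0.621 s.
Exhaled fraction f = 1 − e^(−t/τ) → t = −τ·ln(1 − f) = −0.621·ln(0.09) = 1.495 s.

1.50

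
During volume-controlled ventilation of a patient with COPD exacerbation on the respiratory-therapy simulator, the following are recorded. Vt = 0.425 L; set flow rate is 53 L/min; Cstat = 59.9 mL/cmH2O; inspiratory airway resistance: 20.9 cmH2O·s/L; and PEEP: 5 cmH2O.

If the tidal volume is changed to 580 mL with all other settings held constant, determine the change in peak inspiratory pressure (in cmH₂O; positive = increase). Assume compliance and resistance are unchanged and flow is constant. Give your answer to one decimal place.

PIP = Vt/C + R·V̇ + PEEP (constant-flow equation of motion).
Only the elastic term changes: ΔPIP = ΔVt / C = (580 − 425) / 59.9 = 2.588 cmH2O.

2.6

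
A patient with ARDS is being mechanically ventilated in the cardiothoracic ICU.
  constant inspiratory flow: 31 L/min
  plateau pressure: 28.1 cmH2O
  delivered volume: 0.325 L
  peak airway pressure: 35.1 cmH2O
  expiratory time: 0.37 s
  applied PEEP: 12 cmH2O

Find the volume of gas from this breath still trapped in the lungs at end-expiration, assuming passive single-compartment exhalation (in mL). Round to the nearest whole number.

Flow: 31 L/min ÷ 60 = 0.5167 L/s.
R = (PIP − Pplat)/V̇ = (35.1 − 28.1) / 0.5167 = 7.0/0.5167 = 13.548 cmH2O·s/L.
C = Vt/(Pplat − PEEP) = 325.0 / (28.1 − 12) = 325.0/16.1 = 20.186 mL/cmH2O.
τ = R × C = 13.548 × 0.02019 L/cmH2O = 0.2735 s.
Fraction remaining = e^(−Te/τ) = e^(−0.37/0.2735) = 0.2585.
Trapped volume = 325.0 × 0.2585 = 84.013 mL.

84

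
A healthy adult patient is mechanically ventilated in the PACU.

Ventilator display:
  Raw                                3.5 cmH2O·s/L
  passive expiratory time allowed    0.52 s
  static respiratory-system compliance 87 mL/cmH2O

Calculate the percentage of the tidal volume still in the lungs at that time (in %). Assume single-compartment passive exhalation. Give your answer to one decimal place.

τ = R × C = 3.5 × 87 mL/cmH2O = 3.5 × 0.087 L/cmH2O = 0.3045 s.
Passive exhalation: V(t)/V₀ = e^(−t/τ) = e^(−0.52/0.3045) = 0.1813.
Fraction remaining = 0.1813 → 18.13%.

18.1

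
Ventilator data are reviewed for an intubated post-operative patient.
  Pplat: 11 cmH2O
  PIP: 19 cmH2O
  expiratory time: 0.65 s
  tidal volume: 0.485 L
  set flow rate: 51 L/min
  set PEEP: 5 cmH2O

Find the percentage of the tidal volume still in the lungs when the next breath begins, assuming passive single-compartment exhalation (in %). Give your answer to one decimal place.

42.6

Flow: 51 L/min ÷ 60 = 0.85 L/s.
R = (PIP − Pplat)/V̇ = (19 − 11) / 0.85 = 8.0/0.85 = 9.412 cmH2O·s/L.
C = Vt/(Pplat − PEEP) = 485.0 / (11 − 5) = 485.0/6.0 = 80.833 mL/cmH2O.
τ = R × C = 9.412 × 0.08083 L/cmH2O = 0.7608 s.
Fraction remaining at end-expiration = e^(−Te/τ) = e^(−0.65/0.7608) = 0.4256 → 42.56%.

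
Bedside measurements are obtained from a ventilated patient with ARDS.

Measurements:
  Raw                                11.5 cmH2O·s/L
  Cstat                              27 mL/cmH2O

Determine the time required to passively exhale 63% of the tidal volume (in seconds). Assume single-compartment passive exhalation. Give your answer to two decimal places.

τ = R × C = 11.5 × 27 mL/cmH2O = 11.5 × 0.027 L/cmH2O = 0.3105 s.
Exhaled fraction f = 1 − e^(−t/τ) → t = −τ·ln(1 − f) = −0.3105·ln(0.37) = 0.3087 s.

0.31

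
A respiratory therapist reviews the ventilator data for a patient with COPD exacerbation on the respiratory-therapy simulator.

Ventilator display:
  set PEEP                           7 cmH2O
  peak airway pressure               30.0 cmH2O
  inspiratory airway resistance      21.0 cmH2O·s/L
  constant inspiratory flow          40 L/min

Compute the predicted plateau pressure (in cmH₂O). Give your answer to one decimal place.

Flow: 40 L/min ÷ 60 = 0.6667 L/s.
Pplat = PIP − Raw × flow = 30.0 − 21.0 × 0.6667 = 30.0 − 14.001 = 15.999 cmH2O.

16.0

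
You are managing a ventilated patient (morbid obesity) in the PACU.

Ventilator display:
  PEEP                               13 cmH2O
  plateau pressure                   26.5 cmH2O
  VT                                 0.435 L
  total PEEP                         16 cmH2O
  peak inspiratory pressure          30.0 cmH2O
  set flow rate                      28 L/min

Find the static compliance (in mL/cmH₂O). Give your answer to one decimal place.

41.4

End-expiratory occlusion gives total PEEP = 16 cmH2O (intrinsic PEEP = 16 − 13 = 3). Use total PEEP for the elastic gradient.
Cstat = Vt / (Pplat − PEEPtotal) = 435 / (26.5 − 16) = 435 / 10.5 = 41.429 mL/cmH2O.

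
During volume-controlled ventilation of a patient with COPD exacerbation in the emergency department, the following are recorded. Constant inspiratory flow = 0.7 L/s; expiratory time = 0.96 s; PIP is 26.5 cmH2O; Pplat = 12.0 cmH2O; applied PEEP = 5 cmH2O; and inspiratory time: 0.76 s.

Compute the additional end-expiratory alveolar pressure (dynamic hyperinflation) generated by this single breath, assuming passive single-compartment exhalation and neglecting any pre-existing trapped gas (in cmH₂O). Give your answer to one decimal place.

Vt = flow × Ti = 0.7 L/s × 0.76 s × 1000 mL/L = 532.0 mL.
R = (PIP − Pplat)/V̇ = (26.5 − 12.0) / 0.7 = 14.5/0.7 = 20.714 cmH2O·s/L.
C = Vt/(Pplat − PEEP) = 532.0 / (12.0 − 5) = 532.0/7.0 = 76.0 mL/cmH2O.
τ = R × C = 20.714 × 0.076 L/cmH2O = 1.574 s.
Fraction remaining = e^(−Te/τ) = e^(−0.96/1.574) = 0.5434; trapped volume = 532.0 × 0.5434 = 289.09 mL.
Additional alveolar pressure from trapping ≈ V_trapped / C = 289.09 / 76.0 = 3.804 cmH2O.

3.8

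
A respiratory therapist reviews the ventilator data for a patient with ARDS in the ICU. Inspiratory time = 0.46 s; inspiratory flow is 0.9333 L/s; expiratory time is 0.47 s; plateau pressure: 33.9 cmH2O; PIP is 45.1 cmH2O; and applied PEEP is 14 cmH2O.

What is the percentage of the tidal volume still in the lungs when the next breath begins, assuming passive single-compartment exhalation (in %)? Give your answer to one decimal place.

16.3

Vt = flow × Ti = 0.9333 L/s × 0.46 s × 1000 mL/L = 429.32 mL.
R = (PIP − Pplat)/V̇ = (45.1 − 33.9) / 0.9333 = 11.2/0.9333 = 12.0 cmH2O·s/L.
C = Vt/(Pplat − PEEP) = 429.32 / (33.9 − 14) = 429.32/19.9 = 21.574 mL/cmH2O.
τ = R × C = 12.0 × 0.02157 L/cmH2O = 0.2588 s.
Fraction remaining at end-expiration = e^(−Te/τ) = e^(−0.47/0.2588) = 0.1627 → 16.27%.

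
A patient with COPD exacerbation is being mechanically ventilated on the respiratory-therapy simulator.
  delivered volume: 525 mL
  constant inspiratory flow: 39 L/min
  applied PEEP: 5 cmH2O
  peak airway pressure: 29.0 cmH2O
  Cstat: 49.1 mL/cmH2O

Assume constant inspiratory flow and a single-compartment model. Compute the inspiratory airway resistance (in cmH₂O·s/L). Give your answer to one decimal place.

Flow: 39 L/min ÷ 60 = 0.65 L/s.
Equation of motion (constant flow): PIP = Vt/C + R·V̇ + PEEP.
R·V̇ = PIP − Vt/C − PEEP = 29.0 − 525/49.1 − 5 = 29.0 − 10.692 − 5 = 13.308 cmH2O.
R = 13.308 / 0.65 = 20.474 cmH2O·s/L.

20.5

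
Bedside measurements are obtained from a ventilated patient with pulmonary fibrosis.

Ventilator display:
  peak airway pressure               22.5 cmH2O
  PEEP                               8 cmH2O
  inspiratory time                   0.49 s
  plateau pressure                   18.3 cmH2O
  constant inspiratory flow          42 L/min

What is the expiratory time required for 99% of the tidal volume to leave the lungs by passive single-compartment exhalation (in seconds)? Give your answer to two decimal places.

0.92

Flow: 42 L/min ÷ 60 = 0.7 L/s.
Vt = flow × Ti = 0.7 L/s × 0.49 s × 1000 mL/L = 343.0 mL.
R = (PIP − Pplat)/V̇ = (22.5 − 18.3) / 0.7 = 4.2/0.7 = 6.0 cmH2O·s/L.
C = Vt/(Pplat − PEEP) = 343.0 / (18.3 − 8) = 343.0/10.3 = 33.301 mL/cmH2O.
τ = R × C = 6.0 × 0.0333 L/cmH2O = 0.1998 s.
t = −τ·ln(1 − 0.99) = −0.1998·ln(0.01) = 0.9201 s.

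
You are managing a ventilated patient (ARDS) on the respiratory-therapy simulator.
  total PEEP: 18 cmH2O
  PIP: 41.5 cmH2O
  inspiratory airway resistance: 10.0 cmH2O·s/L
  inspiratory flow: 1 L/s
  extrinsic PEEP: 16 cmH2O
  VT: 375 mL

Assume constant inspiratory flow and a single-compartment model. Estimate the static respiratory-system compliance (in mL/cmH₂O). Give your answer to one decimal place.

Total PEEP = 18 cmH2O (set 16 + intrinsic 2); this is the baseline alveolar pressure.
Equation of motion (constant flow): PIP = Vt/C + R·V̇ + PEEP.
Vt/C = PIP − R·V̇ − PEEP = 41.5 − 10.0×1 − 18 = 41.5 − 10.0 − 18 = 13.5 cmH2O.
C = Vt / 13.5 = 375 / 13.5 = 27.778 mL/cmH2O.

27.8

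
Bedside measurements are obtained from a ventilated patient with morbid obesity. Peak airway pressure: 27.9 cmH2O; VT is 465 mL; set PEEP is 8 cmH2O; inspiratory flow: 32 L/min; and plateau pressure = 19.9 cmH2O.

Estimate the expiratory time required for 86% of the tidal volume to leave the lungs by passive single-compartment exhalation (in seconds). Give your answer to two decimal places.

Flow: 32 L/min ÷ 60 = 0.5333 L/s.
R = (PIP − Pplat)/V̇ = (27.9 − 19.9) / 0.5333 = 8.0/0.5333 = 15.001 cmH2O·s/L.
C = Vt/(Pplat − PEEP) = 465.0 / (19.9 − 8) = 465.0/11.9 = 39.076 mL/cmH2O.
τ = R × C = 15.001 × 0.03908 L/cmH2O = 0.5862 s.
t = −τ·ln(1 − 0.86) = −0.5862·ln(0.14) = 1.153 s.

1.15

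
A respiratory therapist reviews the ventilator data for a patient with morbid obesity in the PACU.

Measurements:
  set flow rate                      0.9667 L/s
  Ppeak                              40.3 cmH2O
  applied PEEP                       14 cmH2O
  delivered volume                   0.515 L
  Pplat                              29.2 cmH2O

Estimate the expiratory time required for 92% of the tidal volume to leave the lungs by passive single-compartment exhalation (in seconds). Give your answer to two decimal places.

0.98

R = (PIP − Pplat)/V̇ = (40.3 − 29.2) / 0.9667 = 11.1/0.9667 = 11.482 cmH2O·s/L.
C = Vt/(Pplat − PEEP) = 515.0 / (29.2 − 14) = 515.0/15.2 = 33.882 mL/cmH2O.
τ = R × C = 11.482 × 0.03388 L/cmH2O = 0.389 s.
t = −τ·ln(1 − 0.92) = −0.389·ln(0.08) = 0.9825 s.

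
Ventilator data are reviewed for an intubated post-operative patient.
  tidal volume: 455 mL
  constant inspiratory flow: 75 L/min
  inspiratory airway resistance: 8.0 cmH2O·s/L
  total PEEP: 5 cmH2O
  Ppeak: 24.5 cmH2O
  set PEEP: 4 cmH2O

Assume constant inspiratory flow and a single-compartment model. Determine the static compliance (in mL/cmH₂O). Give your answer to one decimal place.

47.9

Flow: 75 L/min ÷ 60 = 1.25 L/s.
Total PEEP = 5 cmH2O (set 4 + intrinsic 1); this is the baseline alveolar pressure.
Equation of motion (constant flow): PIP = Vt/C + R·V̇ + PEEP.
Vt/C = PIP − R·V̇ − PEEP = 24.5 − 8.0×1.25 − 5 = 24.5 − 10.0 − 5 = 9.5 cmH2O.
C = Vt / 9.5 = 455 / 9.5 = 47.895 mL/cmH2O.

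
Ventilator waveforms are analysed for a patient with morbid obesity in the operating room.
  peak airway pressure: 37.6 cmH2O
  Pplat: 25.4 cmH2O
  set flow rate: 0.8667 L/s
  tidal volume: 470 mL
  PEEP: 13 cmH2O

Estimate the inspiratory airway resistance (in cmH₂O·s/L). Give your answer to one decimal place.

14.1

Raw = (PIP − Pplat) / flow = (37.6 − 25.4) / 0.8667 = 12.2 / 0.8667 = 14.076 cmH2O·s/L.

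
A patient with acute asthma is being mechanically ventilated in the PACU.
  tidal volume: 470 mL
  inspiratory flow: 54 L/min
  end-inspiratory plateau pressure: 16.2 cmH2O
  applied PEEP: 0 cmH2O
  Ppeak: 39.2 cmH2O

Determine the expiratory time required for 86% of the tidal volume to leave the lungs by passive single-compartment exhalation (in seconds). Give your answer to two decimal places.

Flow: 54 L/min ÷ 60 = 0.9 L/s.
R = (PIP − Pplat)/V̇ = (39.2 − 16.2) / 0.9 = 23.0/0.9 = 25.556 cmH2O·s/L.
C = Vt/(Pplat − PEEP) = 470.0 / (16.2 − 0) = 470.0/16.2 = 29.012 mL/cmH2O.
τ = R × C = 25.556 × 0.02901 L/cmH2O = 0.7414 s.
t = −τ·ln(1 − 0.86) = −0.7414·ln(0.14) = 1.458 s.

1.46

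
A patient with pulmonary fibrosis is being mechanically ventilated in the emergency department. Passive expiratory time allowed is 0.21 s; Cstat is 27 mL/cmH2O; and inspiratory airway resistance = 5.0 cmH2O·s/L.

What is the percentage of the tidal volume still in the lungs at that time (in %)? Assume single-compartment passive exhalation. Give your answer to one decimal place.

τ = R × C = 5.0 × 27 mL/cmH2O = 5.0 × 0.027 L/cmH2O = 0.135 s.
Passive exhalation: V(t)/V₀ = e^(−t/τ) = e^(−0.21/0.135) = 0.2111.
Fraction remaining = 0.2111 → 21.11%.

21.1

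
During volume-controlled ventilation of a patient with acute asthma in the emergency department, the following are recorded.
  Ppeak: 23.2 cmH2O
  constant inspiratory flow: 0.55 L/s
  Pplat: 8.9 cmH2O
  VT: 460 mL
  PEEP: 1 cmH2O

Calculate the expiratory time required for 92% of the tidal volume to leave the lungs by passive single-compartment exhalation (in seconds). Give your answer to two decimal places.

3.82

R = (PIP − Pplat)/V̇ = (23.2 − 8.9) / 0.55 = 14.3/0.55 = 26.0 cmH2O·s/L.
C = Vt/(Pplat − PEEP) = 460.0 / (8.9 − 1) = 460.0/7.9 = 58.228 mL/cmH2O.
τ = R × C = 26.0 × 0.05823 L/cmH2O = 1.514 s.
t = −τ·ln(1 − 0.92) = −1.514·ln(0.08) = 3.824 s.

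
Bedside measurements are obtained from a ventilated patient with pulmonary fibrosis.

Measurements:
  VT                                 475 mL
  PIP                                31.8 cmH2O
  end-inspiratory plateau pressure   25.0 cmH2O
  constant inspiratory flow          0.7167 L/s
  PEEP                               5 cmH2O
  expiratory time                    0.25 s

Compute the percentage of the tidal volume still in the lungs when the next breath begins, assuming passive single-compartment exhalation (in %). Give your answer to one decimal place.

R = (PIP − Pplat)/V̇ = (31.8 − 25.0) / 0.7167 = 6.8/0.7167 = 9.488 cmH2O·s/L.
C = Vt/(Pplat − PEEP) = 475.0 / (25.0 − 5) = 475.0/20.0 = 23.75 mL/cmH2O.
τ = R × C = 9.488 × 0.02375 L/cmH2O = 0.2253 s.
Fraction remaining at end-expiration = e^(−Te/τ) = e^(−0.25/0.2253) = 0.3297 → 32.97%.

33.0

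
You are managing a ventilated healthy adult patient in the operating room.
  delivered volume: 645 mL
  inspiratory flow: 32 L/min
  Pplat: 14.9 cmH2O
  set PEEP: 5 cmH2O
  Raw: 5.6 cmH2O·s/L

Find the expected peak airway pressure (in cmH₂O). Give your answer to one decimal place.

17.9

Flow: 32 L/min ÷ 60 = 0.5333 L/s.
PIP = Pplat + Raw × flow = 14.9 + 5.6 × 0.5333 = 14.9 + 2.986 = 17.886 cmH2O.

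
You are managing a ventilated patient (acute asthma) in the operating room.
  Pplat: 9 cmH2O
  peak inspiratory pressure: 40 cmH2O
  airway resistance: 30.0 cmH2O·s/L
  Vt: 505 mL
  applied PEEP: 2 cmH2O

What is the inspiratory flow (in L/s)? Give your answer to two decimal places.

flow = (PIP − Pplat) / Raw = 31.0 / 30.0 = 1.033 L/s.

1.03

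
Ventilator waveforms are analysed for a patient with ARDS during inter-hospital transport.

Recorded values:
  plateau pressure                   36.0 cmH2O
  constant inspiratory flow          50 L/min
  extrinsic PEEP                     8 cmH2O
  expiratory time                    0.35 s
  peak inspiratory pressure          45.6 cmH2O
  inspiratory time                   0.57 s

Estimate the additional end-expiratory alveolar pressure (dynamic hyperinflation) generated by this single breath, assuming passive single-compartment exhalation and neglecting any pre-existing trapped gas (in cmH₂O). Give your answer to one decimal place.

Flow: 50 L/min ÷ 60 = 0.8333 L/s.
Vt = flow × Ti = 0.8333 L/s × 0.57 s × 1000 mL/L = 474.98 mL.
R = (PIP − Pplat)/V̇ = (45.6 − 36.0) / 0.8333 = 9.6/0.8333 = 11.52 cmH2O·s/L.
C = Vt/(Pplat − PEEP) = 474.98 / (36.0 − 8) = 474.98/28.0 = 16.964 mL/cmH2O.
τ = R × C = 11.52 × 0.01696 L/cmH2O = 0.1954 s.
Fraction remaining = e^(−Te/τ) = e^(−0.35/0.1954) = 0.1668; trapped volume = 474.98 × 0.1668 = 79.227 mL.
Additional alveolar pressure from trapping ≈ V_trapped / C = 79.227 / 16.964 = 4.67 cmH2O.

4.7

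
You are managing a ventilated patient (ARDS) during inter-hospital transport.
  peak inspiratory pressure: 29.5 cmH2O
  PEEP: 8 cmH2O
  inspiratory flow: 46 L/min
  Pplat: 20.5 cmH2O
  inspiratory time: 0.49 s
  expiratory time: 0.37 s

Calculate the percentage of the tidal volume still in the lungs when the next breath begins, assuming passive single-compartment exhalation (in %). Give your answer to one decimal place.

35.0

Flow: 46 L/min ÷ 60 = 0.7667 L/s.
Vt = flow × Ti = 0.7667 L/s × 0.49 s × 1000 mL/L = 375.68 mL.
R = (PIP − Pplat)/V̇ = (29.5 − 20.5) / 0.7667 = 9.0/0.7667 = 11.739 cmH2O·s/L.
C = Vt/(Pplat − PEEP) = 375.68 / (20.5 − 8) = 375.68/12.5 = 30.054 mL/cmH2O.
τ = R × C = 11.739 × 0.03005 L/cmH2O = 0.3528 s.
Fraction remaining at end-expiration = e^(−Te/τ) = e^(−0.37/0.3528) = 0.3504 → 35.04%.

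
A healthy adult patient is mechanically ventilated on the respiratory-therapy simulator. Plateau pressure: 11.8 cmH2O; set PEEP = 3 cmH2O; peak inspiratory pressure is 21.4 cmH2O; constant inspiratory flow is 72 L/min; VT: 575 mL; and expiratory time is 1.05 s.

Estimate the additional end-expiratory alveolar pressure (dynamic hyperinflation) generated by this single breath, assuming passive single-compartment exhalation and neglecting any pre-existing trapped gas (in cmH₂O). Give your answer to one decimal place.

Flow: 72 L/min ÷ 60 = 1.2 L/s.
R = (PIP − Pplat)/V̇ = (21.4 − 11.8) / 1.2 = 9.6/1.2 = 8.0 cmH2O·s/L.
C = Vt/(Pplat − PEEP) = 575.0 / (11.8 − 3) = 575.0/8.8 = 65.341 mL/cmH2O.
τ = R × C = 8.0 × 0.06534 L/cmH2O = 0.5227 s.
Fraction remaining = e^(−Te/τ) = e^(−1.05/0.5227) = 0.1341; trapped volume = 575.0 × 0.1341 = 77.108 mL.
Additional alveolar pressure from trapping ≈ V_trapped / C = 77.108 / 65.341 = 1.18 cmH2O.

1.2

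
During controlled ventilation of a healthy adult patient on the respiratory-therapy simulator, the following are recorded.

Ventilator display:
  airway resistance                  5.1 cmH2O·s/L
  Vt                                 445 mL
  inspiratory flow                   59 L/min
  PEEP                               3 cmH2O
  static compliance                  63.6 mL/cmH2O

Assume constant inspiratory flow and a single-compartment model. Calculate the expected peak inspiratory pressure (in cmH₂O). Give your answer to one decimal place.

15.0

Flow: 59 L/min ÷ 60 = 0.9833 L/s.
Equation of motion (constant flow): PIP = Vt/C + R·V̇ + PEEP.
PIP = 445/63.6 + 5.1×0.9833 + 3 = 6.997 + 5.015 + 3 = 15.012 cmH2O.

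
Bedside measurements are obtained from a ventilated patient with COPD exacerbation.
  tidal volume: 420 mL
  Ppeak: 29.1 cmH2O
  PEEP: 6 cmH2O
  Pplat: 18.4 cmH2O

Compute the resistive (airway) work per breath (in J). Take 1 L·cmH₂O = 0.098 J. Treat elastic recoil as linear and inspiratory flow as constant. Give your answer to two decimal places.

With constant inspiratory flow the resistive pressure is constant at PIP − Pplat = 29.1 − 18.4 = 10.7 cmH2O, so resistive work = 10.7 × 0.420 = 4.494 L·cmH2O.
× 0.098 J/(L·cmH2O) → 0.4404 J.

0.44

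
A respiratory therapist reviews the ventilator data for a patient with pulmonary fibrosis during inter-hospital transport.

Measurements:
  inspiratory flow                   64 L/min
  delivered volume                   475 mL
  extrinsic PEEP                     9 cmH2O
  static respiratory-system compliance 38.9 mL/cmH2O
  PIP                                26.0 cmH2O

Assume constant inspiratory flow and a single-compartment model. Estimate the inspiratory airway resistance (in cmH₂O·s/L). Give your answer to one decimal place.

Flow: 64 L/min ÷ 60 = 1.0667 L/s.
Equation of motion (constant flow): PIP = Vt/C + R·V̇ + PEEP.
R·V̇ = PIP − Vt/C − PEEP = 26.0 − 475/38.9 − 9 = 26.0 − 12.211 − 9 = 4.789 cmH2O.
R = 4.789 / 1.0667 = 4.49 cmH2O·s/L.

4.5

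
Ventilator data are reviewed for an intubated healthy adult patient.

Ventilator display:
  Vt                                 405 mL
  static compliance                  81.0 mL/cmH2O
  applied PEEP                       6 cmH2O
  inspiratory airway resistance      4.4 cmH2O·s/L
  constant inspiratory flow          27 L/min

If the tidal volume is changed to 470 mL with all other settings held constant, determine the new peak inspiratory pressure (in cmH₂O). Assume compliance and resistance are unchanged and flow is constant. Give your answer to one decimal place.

13.8

Flow: 27 L/min ÷ 60 = 0.45 L/s.
PIP = Vt/C + R·V̇ + PEEP (constant-flow equation of motion).
Only the elastic term changes: ΔPIP = ΔVt / C = (470 − 405) / 81.0 = 0.8025 cmH2O.
Original PIP = 405/81.0 + 4.4×0.45 + 6 = 12.98 cmH2O; new PIP = 12.98 + (0.8025) = 13.783 cmH2O.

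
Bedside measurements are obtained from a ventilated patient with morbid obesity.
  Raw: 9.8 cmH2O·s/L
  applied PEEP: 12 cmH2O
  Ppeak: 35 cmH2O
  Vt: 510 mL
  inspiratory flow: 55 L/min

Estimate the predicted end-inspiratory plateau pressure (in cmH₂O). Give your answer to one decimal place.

Flow: 55 L/min ÷ 60 = 0.9167 L/s.
Pplat = PIP − Raw × flow = 35 − 9.8 × 0.9167 = 35 − 8.984 = 26.016 cmH2O.

26.0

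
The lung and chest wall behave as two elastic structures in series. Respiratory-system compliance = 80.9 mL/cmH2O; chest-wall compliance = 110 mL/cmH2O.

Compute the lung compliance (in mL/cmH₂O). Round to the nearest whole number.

1/CL = 1/Crs − 1/Ccw.
1/CL = 1/80.9 − 1/110 = 0.00327.
CL = 305.81 mL/cmH2O.

306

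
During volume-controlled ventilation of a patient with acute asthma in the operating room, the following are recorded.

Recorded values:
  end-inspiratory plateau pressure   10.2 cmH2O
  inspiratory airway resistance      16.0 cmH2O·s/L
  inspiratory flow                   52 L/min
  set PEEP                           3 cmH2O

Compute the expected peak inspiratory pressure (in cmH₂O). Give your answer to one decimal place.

Flow: 52 L/min ÷ 60 = 0.8667 L/s.
PIP = Pplat + Raw × flow = 10.2 + 16.0 × 0.8667 = 10.2 + 13.867 = 24.067 cmH2O.

24.1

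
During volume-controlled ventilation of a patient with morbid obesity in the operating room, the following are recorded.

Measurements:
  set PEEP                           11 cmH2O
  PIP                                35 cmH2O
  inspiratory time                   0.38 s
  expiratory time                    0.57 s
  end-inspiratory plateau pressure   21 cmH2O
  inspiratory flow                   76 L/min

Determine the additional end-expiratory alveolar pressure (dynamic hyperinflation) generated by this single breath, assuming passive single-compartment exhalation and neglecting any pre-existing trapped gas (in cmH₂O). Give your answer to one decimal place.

Flow: 76 L/min ÷ 60 = 1.2667 L/s.
Vt = flow × Ti = 1.2667 L/s × 0.38 s × 1000 mL/L = 481.35 mL.
R = (PIP − Pplat)/V̇ = (35 − 21) / 1.2667 = 14.0/1.2667 = 11.052 cmH2O·s/L.
C = Vt/(Pplat − PEEP) = 481.35 / (21 − 11) = 481.35/10.0 = 48.135 mL/cmH2O.
τ = R × C = 11.052 × 0.04814 L/cmH2O = 0.532 s.
Fraction remaining = e^(−Te/τ) = e^(−0.57/0.532) = 0.3425; trapped volume = 481.35 × 0.3425 = 164.86 mL.
Additional alveolar pressure from trapping ≈ V_trapped / C = 164.86 / 48.135 = 3.425 cmH2O.

3.4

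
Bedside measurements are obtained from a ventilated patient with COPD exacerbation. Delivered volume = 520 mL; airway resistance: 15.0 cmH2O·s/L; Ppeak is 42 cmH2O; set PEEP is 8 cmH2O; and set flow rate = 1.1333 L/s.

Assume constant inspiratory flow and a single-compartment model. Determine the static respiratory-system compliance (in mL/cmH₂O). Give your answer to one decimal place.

Equation of motion (constant flow): PIP = Vt/C + R·V̇ + PEEP.
Vt/C = PIP − R·V̇ − PEEP = 42 − 15.0×1.1333 − 8 = 42 − 17.0 − 8 = 17.0 cmH2O.
C = Vt / 17.0 = 520 / 17.0 = 30.588 mL/cmH2O.

30.6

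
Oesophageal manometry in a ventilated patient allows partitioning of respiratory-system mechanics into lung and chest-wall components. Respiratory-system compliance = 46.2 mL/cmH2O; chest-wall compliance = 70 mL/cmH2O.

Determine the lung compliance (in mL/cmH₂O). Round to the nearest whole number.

1/CL = 1/Crs − 1/Ccw.
1/CL = 1/46.2 − 1/70 = 0.007359.
CL = 135.89 mL/cmH2O.

136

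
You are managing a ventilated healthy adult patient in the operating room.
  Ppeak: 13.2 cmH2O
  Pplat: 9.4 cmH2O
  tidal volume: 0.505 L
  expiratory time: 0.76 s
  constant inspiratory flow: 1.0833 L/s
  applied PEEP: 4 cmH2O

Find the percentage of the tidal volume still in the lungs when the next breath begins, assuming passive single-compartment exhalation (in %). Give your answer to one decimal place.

R = (PIP − Pplat)/V̇ = (13.2 − 9.4) / 1.0833 = 3.8/1.0833 = 3.508 cmH2O·s/L.
C = Vt/(Pplat − PEEP) = 505.0 / (9.4 − 4) = 505.0/5.4 = 93.519 mL/cmH2O.
τ = R × C = 3.508 × 0.09352 L/cmH2O = 0.3281 s.
Fraction remaining at end-expiration = e^(−Te/τ) = e^(−0.76/0.3281) = 0.09863 → 9.863%.

9.9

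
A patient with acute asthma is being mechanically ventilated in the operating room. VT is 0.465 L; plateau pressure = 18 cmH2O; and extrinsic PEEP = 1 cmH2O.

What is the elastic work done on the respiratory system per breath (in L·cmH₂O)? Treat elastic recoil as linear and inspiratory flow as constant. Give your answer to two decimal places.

Elastic work ≈ ½ × (Pplat − PEEP) × Vt = 0.5 × (18 − 1) × 0.465 L = 0.5 × 17.0 × 0.465 = 3.953 L·cmH2O.

3.95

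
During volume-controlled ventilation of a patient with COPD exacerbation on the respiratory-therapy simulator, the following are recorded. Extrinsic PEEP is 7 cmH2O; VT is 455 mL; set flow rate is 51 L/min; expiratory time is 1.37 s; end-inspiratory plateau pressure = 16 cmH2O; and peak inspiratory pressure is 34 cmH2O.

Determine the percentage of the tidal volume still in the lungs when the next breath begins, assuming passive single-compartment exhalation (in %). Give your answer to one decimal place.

27.8

Flow: 51 L/min ÷ 60 = 0.85 L/s.
R = (PIP − Pplat)/V̇ = (34 − 16) / 0.85 = 18.0/0.85 = 21.176 cmH2O·s/L.
C = Vt/(Pplat − PEEP) = 455.0 / (16 − 7) = 455.0/9.0 = 50.556 mL/cmH2O.
τ = R × C = 21.176 × 0.05056 L/cmH2O = 1.071 s.
Fraction remaining at end-expiration = e^(−Te/τ) = e^(−1.37/1.071) = 0.2783 → 27.83%.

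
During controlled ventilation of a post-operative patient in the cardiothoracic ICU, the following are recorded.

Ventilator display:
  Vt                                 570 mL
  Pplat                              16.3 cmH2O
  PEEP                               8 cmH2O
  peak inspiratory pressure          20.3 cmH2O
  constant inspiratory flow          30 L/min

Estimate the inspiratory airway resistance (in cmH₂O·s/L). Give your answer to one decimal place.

Flow: 30 L/min ÷ 60 = 0.5 L/s.
Raw = (PIP − Pplat) / flow = (20.3 − 16.3) / 0.5 = 4.0 / 0.5 = 8.0 cmH2O·s/L.

8.0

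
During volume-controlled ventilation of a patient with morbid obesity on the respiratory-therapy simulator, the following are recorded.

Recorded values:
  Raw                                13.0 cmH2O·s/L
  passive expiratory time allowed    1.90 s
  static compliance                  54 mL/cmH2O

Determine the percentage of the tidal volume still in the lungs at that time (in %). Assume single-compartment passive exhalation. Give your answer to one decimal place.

τ = R × C = 13.0 × 54 mL/cmH2O = 13.0 × 0.054 L/cmH2O = 0.702 s.
Passive exhalation: V(t)/V₀ = e^(−t/τ) = e^(−1.90/0.702) = 0.06677.
Fraction remaining = 0.06677 → 6.677%.

6.7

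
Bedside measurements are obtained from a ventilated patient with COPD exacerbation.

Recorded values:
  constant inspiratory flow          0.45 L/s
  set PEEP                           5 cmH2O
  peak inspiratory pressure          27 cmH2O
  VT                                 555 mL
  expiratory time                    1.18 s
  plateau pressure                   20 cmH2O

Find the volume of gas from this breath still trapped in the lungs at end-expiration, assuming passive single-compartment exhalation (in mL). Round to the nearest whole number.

R = (PIP − Pplat)/V̇ = (27 − 20) / 0.45 = 7.0/0.45 = 15.556 cmH2O·s/L.
C = Vt/(Pplat − PEEP) = 555.0 / (20 − 5) = 555.0/15.0 = 37.0 mL/cmH2O.
τ = R × C = 15.556 × 0.037 L/cmH2O = 0.5756 s.
Fraction remaining = e^(−Te/τ) = e^(−1.18/0.5756) = 0.1287.
Trapped volume = 555.0 × 0.1287 = 71.429 mL.

71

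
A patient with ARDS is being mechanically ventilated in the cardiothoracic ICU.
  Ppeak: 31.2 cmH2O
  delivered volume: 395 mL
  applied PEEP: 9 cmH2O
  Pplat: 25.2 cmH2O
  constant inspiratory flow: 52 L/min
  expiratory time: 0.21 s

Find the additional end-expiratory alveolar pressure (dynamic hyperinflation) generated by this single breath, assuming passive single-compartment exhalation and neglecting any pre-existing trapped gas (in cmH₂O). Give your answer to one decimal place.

4.7

Flow: 52 L/min ÷ 60 = 0.8667 L/s.
R = (PIP − Pplat)/V̇ = (31.2 − 25.2) / 0.8667 = 6.0/0.8667 = 6.923 cmH2O·s/L.
C = Vt/(Pplat − PEEP) = 395.0 / (25.2 − 9) = 395.0/16.2 = 24.383 mL/cmH2O.
τ = R × C = 6.923 × 0.02438 L/cmH2O = 0.1688 s.
Fraction remaining = e^(−Te/τ) = e^(−0.21/0.1688) = 0.2882; trapped volume = 395.0 × 0.2882 = 113.84 mL.
Additional alveolar pressure from trapping ≈ V_trapped / C = 113.84 / 24.383 = 4.669 cmH2O.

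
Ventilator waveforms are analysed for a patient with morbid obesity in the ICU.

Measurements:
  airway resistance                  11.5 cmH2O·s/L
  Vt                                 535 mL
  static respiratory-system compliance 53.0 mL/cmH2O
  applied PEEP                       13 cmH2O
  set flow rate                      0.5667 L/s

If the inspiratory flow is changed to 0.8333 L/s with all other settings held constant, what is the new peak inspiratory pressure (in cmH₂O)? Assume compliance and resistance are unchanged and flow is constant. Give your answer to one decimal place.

32.7

PIP = Vt/C + R·V̇ + PEEP (constant-flow equation of motion).
Only the resistive term changes: ΔPIP = R × ΔV̇ = 11.5 × (0.8333 − 0.5667) = 11.5 × 0.2666 = 3.066 cmH2O.
Original PIP = 535/53.0 + 11.5×0.5667 + 13 = 29.611 cmH2O; new PIP = 29.611 + (3.066) = 32.677 cmH2O.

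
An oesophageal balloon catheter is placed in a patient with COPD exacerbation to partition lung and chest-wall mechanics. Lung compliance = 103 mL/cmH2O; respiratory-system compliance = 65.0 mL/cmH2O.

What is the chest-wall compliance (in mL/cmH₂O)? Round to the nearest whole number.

1/Ccw = 1/Crs − 1/CL.
1/Ccw = 1/65.0 − 1/103 = 0.005676.
Ccw = 176.18 mL/cmH2O.

176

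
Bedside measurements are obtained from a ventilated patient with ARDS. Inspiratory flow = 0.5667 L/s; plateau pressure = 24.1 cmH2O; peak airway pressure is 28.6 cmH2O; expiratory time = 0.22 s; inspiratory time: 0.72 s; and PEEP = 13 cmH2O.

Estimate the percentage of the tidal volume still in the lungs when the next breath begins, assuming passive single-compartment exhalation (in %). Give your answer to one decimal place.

47.1

Vt = flow × Ti = 0.5667 L/s × 0.72 s × 1000 mL/L = 408.02 mL.
R = (PIP − Pplat)/V̇ = (28.6 − 24.1) / 0.5667 = 4.5/0.5667 = 7.941 cmH2O·s/L.
C = Vt/(Pplat − PEEP) = 408.02 / (24.1 − 13) = 408.02/11.1 = 36.759 mL/cmH2O.
τ = R × C = 7.941 × 0.03676 L/cmH2O = 0.2919 s.
Fraction remaining at end-expiration = e^(−Te/τ) = e^(−0.22/0.2919) = 0.4706 → 47.06%.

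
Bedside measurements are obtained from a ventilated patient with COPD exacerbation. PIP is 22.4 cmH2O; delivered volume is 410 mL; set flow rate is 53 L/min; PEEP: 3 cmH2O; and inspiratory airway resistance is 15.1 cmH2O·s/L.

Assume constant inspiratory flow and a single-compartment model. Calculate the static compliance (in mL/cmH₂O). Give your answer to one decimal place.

Flow: 53 L/min ÷ 60 = 0.8833 L/s.
Equation of motion (constant flow): PIP = Vt/C + R·V̇ + PEEP.
Vt/C = PIP − R·V̇ − PEEP = 22.4 − 15.1×0.8833 − 3 = 22.4 − 13.338 − 3 = 6.062 cmH2O.
C = Vt / 6.062 = 410 / 6.062 = 67.634 mL/cmH2O.

67.6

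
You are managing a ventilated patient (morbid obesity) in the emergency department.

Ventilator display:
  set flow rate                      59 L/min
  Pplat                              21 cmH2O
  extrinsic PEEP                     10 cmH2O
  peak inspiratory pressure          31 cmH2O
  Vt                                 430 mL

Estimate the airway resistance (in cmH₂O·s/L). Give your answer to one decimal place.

Flow: 59 L/min ÷ 60 = 0.9833 L/s.
Raw = (PIP − Pplat) / flow = (31 − 21) / 0.9833 = 10.0 / 0.9833 = 10.17 cmH2O·s/L.

10.2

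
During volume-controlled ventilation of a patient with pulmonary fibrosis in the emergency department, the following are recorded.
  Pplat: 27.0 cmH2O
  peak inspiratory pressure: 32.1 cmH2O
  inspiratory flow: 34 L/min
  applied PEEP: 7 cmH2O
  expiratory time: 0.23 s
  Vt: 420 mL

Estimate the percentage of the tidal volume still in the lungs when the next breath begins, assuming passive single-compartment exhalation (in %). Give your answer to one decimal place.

Flow: 34 L/min ÷ 60 = 0.5667 L/s.
R = (PIP − Pplat)/V̇ = (32.1 − 27.0) / 0.5667 = 5.1/0.5667 = 8.999 cmH2O·s/L.
C = Vt/(Pplat − PEEP) = 420.0 / (27.0 − 7) = 420.0/20.0 = 21.0 mL/cmH2O.
τ = R × C = 8.999 × 0.021 L/cmH2O = 0.189 s.
Fraction remaining at end-expiration = e^(−Te/τ) = e^(−0.23/0.189) = 0.2961 → 29.61%.

29.6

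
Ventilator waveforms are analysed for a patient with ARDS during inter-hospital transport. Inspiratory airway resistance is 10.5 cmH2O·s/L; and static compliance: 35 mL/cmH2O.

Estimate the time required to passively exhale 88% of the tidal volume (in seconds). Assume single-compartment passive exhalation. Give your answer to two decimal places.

τ = R × C = 10.5 × 35 mL/cmH2O = 10.5 × 0.035 L/cmH2O = 0.3675 s.
Exhaled fraction f = 1 − e^(−t/τ) → t = −τ·ln(1 − f) = −0.3675·ln(0.12) = 0.7792 s.

0.78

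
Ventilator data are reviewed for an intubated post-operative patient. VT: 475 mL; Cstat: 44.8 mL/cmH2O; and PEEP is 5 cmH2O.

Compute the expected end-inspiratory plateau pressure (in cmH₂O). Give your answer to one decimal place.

15.6

Pplat = PEEP + Vt / Cstat = 5 + 475 / 44.8 = 5 + 10.603 = 15.603 cmH2O.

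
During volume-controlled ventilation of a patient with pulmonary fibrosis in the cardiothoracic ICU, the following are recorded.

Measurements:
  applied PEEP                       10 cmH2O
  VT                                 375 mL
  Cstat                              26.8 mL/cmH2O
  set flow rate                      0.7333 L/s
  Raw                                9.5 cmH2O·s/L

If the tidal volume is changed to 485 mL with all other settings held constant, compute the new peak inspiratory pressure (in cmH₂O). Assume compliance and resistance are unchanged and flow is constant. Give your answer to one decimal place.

PIP = Vt/C + R·V̇ + PEEP (constant-flow equation of motion).
Only the elastic term changes: ΔPIP = ΔVt / C = (485 − 375) / 26.8 = 4.104 cmH2O.
Original PIP = 375/26.8 + 9.5×0.7333 + 10 = 30.959 cmH2O; new PIP = 30.959 + (4.104) = 35.063 cmH2O.

35.1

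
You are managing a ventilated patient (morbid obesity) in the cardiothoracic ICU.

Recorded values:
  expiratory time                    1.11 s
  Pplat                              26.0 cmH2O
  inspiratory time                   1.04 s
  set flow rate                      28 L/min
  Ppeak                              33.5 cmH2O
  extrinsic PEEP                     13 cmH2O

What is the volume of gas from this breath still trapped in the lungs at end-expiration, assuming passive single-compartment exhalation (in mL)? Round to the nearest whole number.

76

Flow: 28 L/min ÷ 60 = 0.4667 L/s.
Vt = flow × Ti = 0.4667 L/s × 1.04 s × 1000 mL/L = 485.37 mL.
R = (PIP − Pplat)/V̇ = (33.5 − 26.0) / 0.4667 = 7.5/0.4667 = 16.07 cmH2O·s/L.
C = Vt/(Pplat − PEEP) = 485.37 / (26.0 − 13) = 485.37/13.0 = 37.336 mL/cmH2O.
τ = R × C = 16.07 × 0.03734 L/cmH2O = 0.6001 s.
Fraction remaining = e^(−Te/τ) = e^(−1.11/0.6001) = 0.1573.
Trapped volume = 485.37 × 0.1573 = 76.349 mL.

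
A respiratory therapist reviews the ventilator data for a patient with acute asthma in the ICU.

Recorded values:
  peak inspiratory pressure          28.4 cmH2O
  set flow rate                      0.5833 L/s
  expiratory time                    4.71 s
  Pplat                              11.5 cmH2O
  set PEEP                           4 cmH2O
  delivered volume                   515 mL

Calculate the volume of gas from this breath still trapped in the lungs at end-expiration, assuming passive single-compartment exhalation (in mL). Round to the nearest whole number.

48

R = (PIP − Pplat)/V̇ = (28.4 − 11.5) / 0.5833 = 16.9/0.5833 = 28.973 cmH2O·s/L.
C = Vt/(Pplat − PEEP) = 515.0 / (11.5 − 4) = 515.0/7.5 = 68.667 mL/cmH2O.
τ = R × C = 28.973 × 0.06867 L/cmH2O = 1.99 s.
Fraction remaining = e^(−Te/τ) = e^(−4.71/1.99) = 0.09378.
Trapped volume = 515.0 × 0.09378 = 48.297 mL.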